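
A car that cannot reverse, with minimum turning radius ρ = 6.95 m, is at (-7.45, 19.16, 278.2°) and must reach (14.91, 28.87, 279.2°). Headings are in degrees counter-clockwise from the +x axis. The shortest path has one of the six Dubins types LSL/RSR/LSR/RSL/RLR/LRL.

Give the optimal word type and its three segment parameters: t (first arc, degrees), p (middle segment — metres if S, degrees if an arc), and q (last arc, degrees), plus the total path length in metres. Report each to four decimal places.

RLR: t = 13.8654°, p = 237.7253°, q = 222.8599°, L = 57.5510 m

Let ψ = atan2(Δy, Δx) = atan2(9.71, 22.36) = 23.4733° be the start→goal bearing.
Normalize: d = |goal − start| / ρ = 24.377319/6.95 = 3.507528, α = (θ_start − ψ) mod 360° = 254.7267° = 4.445820 rad, β = (θ_goal − ψ) mod 360° = 255.7267° = 4.463274 rad.
Common terms: sin α = -0.964680, cos α = -0.263423, sin β = -0.969131, cos β = -0.246547, cos(α−β) = 0.999848, d² = 12.302752. Work in radians in the unit-radius frame; every candidate has L = ρ·(t + p + q).
LSL: p² = 2 + d² − 2cos(α−β) + 2d(sin α − sin β) = 12.334277; p = √p² = 3.512019; φ = atan2(cos β − cos α, d + sin α − sin β) = 0.004805 rad; t = (φ − α) mod 2π = 1.842170 rad, q = (β − φ) mod 2π = 4.458468 rad → L = 6.95·(1.842170 + 3.512019 + 4.458468) = 6.95·9.812658 = 68.197970 m
RSR: p² = 2 + d² − 2cos(α−β) + 2d(sin β − sin α) = 12.271837; p = √p² = 3.503118; φ = atan2(cos α − cos β, d − sin α + sin β) = -0.004817 rad; t = (α − φ) mod 2π = 4.450638 rad, q = (φ − β) mod 2π = 1.815094 rad → L = 6.95·(4.450638 + 3.503118 + 1.815094) = 6.95·9.768850 = 67.893509 m
LSR: p² = d² − 2 + 2cos(α−β) + 2d(sin α + sin β) = -1.263347 < 0 → infeasible
RSL: p² = d² − 2 + 2cos(α−β) − 2d(sin α + sin β) = 25.868243; p = √p² = 5.086083; φ = atan2(cos α + cos β, d − sin α − sin β) − atan2(2, p) = -0.468105 rad; t = (α − φ) mod 2π = 4.913925 rad, q = (β − φ) mod 2π = 4.931378 rad → L = 6.95·(4.913925 + 5.086083 + 4.931378) = 6.95·14.931387 = 103.773138 m
RLR: c = (6 − d² + 2cos(α−β) + 2d(sin α − sin β))/8 = -0.533980; p = 2π − arccos c = 4.149089 rad; φ = atan2(cos α − cos β, d − sin α + sin β) = -0.004817 rad; t = (α − φ + p/2) mod 2π = 0.241997 rad, q = (α − β − t + p) mod 2π = 3.889639 rad → L = 6.95·(0.241997 + 4.149089 + 3.889639) = 6.95·8.280724 = 57.551030 m
LRL: c = (6 − d² + 2cos(α−β) − 2d(sin α − sin β))/8 = -0.541785; p = 2π − arccos c = 4.139830 rad; φ = atan2(cos β − cos α, d + sin α − sin β) = 0.004805 rad; t = (φ − α + p/2) mod 2π = 3.912085 rad, q = (β − α − t + p) mod 2π = 0.245198 rad → L = 6.95·(3.912085 + 4.139830 + 0.245198) = 6.95·8.297113 = 57.664938 m
Shortest: RLR with L = 57.551030 m ≈ 57.5510 m
Convert RLR to answer units (arcs ×180/π): t = 0.241997·180/π = 13.8654°, p = 4.149089·180/π = 237.7253°, q = 3.889639·180/π = 222.8599°, L = 57.5510 m.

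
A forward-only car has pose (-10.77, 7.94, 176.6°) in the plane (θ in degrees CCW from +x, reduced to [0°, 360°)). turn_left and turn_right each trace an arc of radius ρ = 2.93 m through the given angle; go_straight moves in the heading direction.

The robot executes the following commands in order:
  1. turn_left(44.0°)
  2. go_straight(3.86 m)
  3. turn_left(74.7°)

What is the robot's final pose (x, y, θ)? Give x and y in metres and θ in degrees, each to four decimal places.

(-16.5235, 1.2510, 295.3000°)

set_pose: (x, y, θ) = (-10.7700, 7.9400, 176.6000°), ρ = 2.93
turn_left(44.0°): centre at ρ to the left, rotate +44.0° → (-12.8505, 7.2398, 220.6000°)
go_straight(3.86): x += 3.86·cos θ, y += 3.86·sin θ → (-15.7813, 4.7278, 220.6000°)
turn_left(74.7°): centre at ρ to the left, rotate +74.7° → (-16.5235, 1.2510, 295.3000°)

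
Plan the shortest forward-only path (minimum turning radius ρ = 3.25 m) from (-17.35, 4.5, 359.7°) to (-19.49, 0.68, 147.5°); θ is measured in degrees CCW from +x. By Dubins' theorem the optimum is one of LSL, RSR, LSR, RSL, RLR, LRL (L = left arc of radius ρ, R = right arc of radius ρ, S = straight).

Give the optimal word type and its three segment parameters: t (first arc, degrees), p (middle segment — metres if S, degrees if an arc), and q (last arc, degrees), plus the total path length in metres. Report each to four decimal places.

LRL: t = 14.2914°, p = 251.3724°, q = 24.8811°, L = 16.4806 m

Let ψ = atan2(Δy, Δx) = atan2(-3.82, -2.14) = -119.2580° be the start→goal bearing.
Normalize: d = |goal − start| / ρ = 4.378584/3.25 = 1.347257, α = (θ_start − ψ) mod 360° = 118.9580° = 2.076208 rad, β = (θ_goal − ψ) mod 360° = 266.7580° = 4.655805 rad.
Common terms: sin α = 0.874975, cos α = -0.484168, sin β = -0.998400, cos β = -0.056554, cos(α−β) = -0.846193, d² = 1.815101. Work in radians in the unit-radius frame; every candidate has L = ρ·(t + p + q).
LSL: p² = 2 + d² − 2cos(α−β) + 2d(sin α − sin β) = 10.555320; p = √p² = 3.248895; φ = atan2(cos β − cos α, d + sin α − sin β) = 0.132001 rad; t = (φ − α) mod 2π = 4.338978 rad, q = (β − φ) mod 2π = 4.523804 rad → L = 3.25·(4.338978 + 3.248895 + 4.523804) = 3.25·12.111677 = 39.362951 m
RSR: p² = 2 + d² − 2cos(α−β) + 2d(sin β − sin α) = 0.459654; p = √p² = 0.677978; φ = atan2(cos α − cos β, d − sin α + sin β) = -2.459113 rad; t = (α − φ) mod 2π = 4.535321 rad, q = (φ − β) mod 2π = 5.451453 rad → L = 3.25·(4.535321 + 0.677978 + 5.451453) = 3.25·10.664752 = 34.660443 m
LSR: p² = d² − 2 + 2cos(α−β) + 2d(sin α + sin β) = -2.209854 < 0 → infeasible
RSL: p² = d² − 2 + 2cos(α−β) − 2d(sin α + sin β) = -1.544717 < 0 → infeasible
RLR: c = (6 − d² + 2cos(α−β) + 2d(sin α − sin β))/8 = 0.942543; p = 2π − arccos c = 5.942552 rad; φ = atan2(cos α − cos β, d − sin α + sin β) = -2.459113 rad; t = (α − φ + p/2) mod 2π = 1.223411 rad, q = (α − β − t + p) mod 2π = 2.139544 rad → L = 3.25·(1.223411 + 5.942552 + 2.139544) = 3.25·9.305507 = 30.242899 m
LRL: c = (6 − d² + 2cos(α−β) − 2d(sin α − sin β))/8 = -0.319415; p = 2π − arccos c = 4.387277 rad; φ = atan2(cos β − cos α, d + sin α − sin β) = 0.132001 rad; t = (φ − α + p/2) mod 2π = 0.249432 rad, q = (β − α − t + p) mod 2π = 0.434257 rad → L = 3.25·(0.249432 + 4.387277 + 0.434257) = 3.25·5.070965 = 16.480636 m
Shortest: LRL with L = 16.480636 m ≈ 16.4806 m
Convert LRL to answer units (arcs ×180/π): t = 0.249432·180/π = 14.2914°, p = 4.387277·180/π = 251.3724°, q = 0.434257·180/π = 24.8811°, L = 16.4806 m.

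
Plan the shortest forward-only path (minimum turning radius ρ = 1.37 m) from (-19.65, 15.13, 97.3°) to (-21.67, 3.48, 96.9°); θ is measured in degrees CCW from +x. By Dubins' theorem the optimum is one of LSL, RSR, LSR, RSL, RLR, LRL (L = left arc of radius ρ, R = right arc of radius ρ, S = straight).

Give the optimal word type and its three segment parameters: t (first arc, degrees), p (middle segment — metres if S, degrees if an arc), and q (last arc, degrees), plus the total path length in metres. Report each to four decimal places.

LSR: t = 190.2273°, p = 10.9967 m, q = 190.6273°, L = 20.1033 m

Let ψ = atan2(Δy, Δx) = atan2(-11.65, -2.02) = -99.8367° be the start→goal bearing.
Normalize: d = |goal − start| / ρ = 11.823828/1.37 = 8.630531, α = (θ_start − ψ) mod 360° = 197.1367° = 3.440685 rad, β = (θ_goal − ψ) mod 360° = 196.7367° = 3.433704 rad.
Common terms: sin α = -0.294653, cos α = -0.955604, sin β = -0.287975, cos β = -0.957638, cos(α−β) = 0.999976, d² = 74.486067. Work in radians in the unit-radius frame; every candidate has L = ρ·(t + p + q).
LSL: p² = 2 + d² − 2cos(α−β) + 2d(sin α − sin β) = 74.370838; p = √p² = 8.623853; φ = atan2(cos β − cos α, d + sin α − sin β) = -0.000236 rad; t = (φ − α) mod 2π = 2.842264 rad, q = (β − φ) mod 2π = 3.433940 rad → L = 1.37·(2.842264 + 8.623853 + 3.433940) = 1.37·14.900057 = 20.413078 m
RSR: p² = 2 + d² − 2cos(α−β) + 2d(sin β − sin α) = 74.601394; p = √p² = 8.637210; φ = atan2(cos α − cos β, d − sin α + sin β) = 0.000235 rad; t = (α − φ) mod 2π = 3.440450 rad, q = (φ − β) mod 2π = 2.849717 rad → L = 1.37·(3.440450 + 8.637210 + 2.849717) = 1.37·14.927376 = 20.450506 m
LSR: p² = d² − 2 + 2cos(α−β) + 2d(sin α + sin β) = 64.429240; p = √p² = 8.026783; φ = atan2(−cos α − cos β, d + sin α + sin β) − atan2(−2, p) = 0.477593 rad; t = (φ − α) mod 2π = 3.320093 rad, q = (φ − β) mod 2π = 3.327074 rad → L = 1.37·(3.320093 + 8.026783 + 3.327074) = 1.37·14.673949 = 20.103310 m
RSL: p² = d² − 2 + 2cos(α−β) − 2d(sin α + sin β) = 84.542797; p = √p² = 9.194716; φ = atan2(cos α + cos β, d − sin α − sin β) − atan2(2, p) = -0.418934 rad; t = (α − φ) mod 2π = 3.859619 rad, q = (β − φ) mod 2π = 3.852638 rad → L = 1.37·(3.859619 + 9.194716 + 3.852638) = 1.37·16.906973 = 23.162553 m
RLR: c = (6 − d² + 2cos(α−β) + 2d(sin α − sin β))/8 = -8.325174, |c| > 1 → infeasible
LRL: c = (6 − d² + 2cos(α−β) − 2d(sin α − sin β))/8 = -8.296355, |c| > 1 → infeasible
Shortest: LSR with L = 20.103310 m ≈ 20.1033 m
Convert LSR to answer units (arcs ×180/π): t = 3.320093·180/π = 190.2273°, p = ρ·p = 1.37·8.026783 = 10.9967 m, q = 3.327074·180/π = 190.6273°, L = 20.1033 m.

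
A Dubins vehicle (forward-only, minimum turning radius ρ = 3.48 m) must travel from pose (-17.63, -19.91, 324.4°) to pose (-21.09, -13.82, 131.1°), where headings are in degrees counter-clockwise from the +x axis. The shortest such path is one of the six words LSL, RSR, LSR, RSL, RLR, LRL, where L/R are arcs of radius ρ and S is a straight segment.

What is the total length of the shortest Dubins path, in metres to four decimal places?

Let ψ = atan2(Δy, Δx) = atan2(6.09, -3.46) = 119.6028° be the start→goal bearing.
Normalize: d = |goal − start| / ρ = 7.004263/3.48 = 2.012719, α = (θ_start − ψ) mod 360° = 204.7972° = 3.574385 rad, β = (θ_goal − ψ) mod 360° = 11.4972° = 0.200663 rad.
Common terms: sin α = -0.419407, cos α = -0.907798, sin β = 0.199319, cos β = 0.979935, cos(α−β) = -0.973179, d² = 4.051039. Work in radians in the unit-radius frame; every candidate has L = ρ·(t + p + q).
LSL: p² = 2 + d² − 2cos(α−β) + 2d(sin α − sin β) = 5.506751; p = √p² = 2.346647; φ = atan2(cos β − cos α, d + sin α − sin β) = 0.934730 rad; t = (φ − α) mod 2π = 3.643530 rad, q = (β − φ) mod 2π = 5.549119 rad → L = 3.48·(3.643530 + 2.346647 + 5.549119) = 3.48·11.539296 = 40.156749 m
RSR: p² = 2 + d² − 2cos(α−β) + 2d(sin β − sin α) = 10.488043; p = √p² = 3.238525; φ = atan2(cos α − cos β, d − sin α + sin β) = -0.622292 rad; t = (α − φ) mod 2π = 4.196677 rad, q = (φ − β) mod 2π = 5.460230 rad → L = 3.48·(4.196677 + 3.238525 + 5.460230) = 3.48·12.895431 = 44.876102 m
LSR: p² = d² − 2 + 2cos(α−β) + 2d(sin α + sin β) = -0.781269 < 0 → infeasible
RSL: p² = d² − 2 + 2cos(α−β) − 2d(sin α + sin β) = 0.990631; p = √p² = 0.995304; φ = atan2(cos α + cos β, d − sin α − sin β) − atan2(2, p) = -1.076733 rad; t = (α − φ) mod 2π = 4.651117 rad, q = (β − φ) mod 2π = 1.277396 rad → L = 3.48·(4.651117 + 0.995304 + 1.277396) = 3.48·6.923818 = 24.094885 m
RLR: c = (6 − d² + 2cos(α−β) + 2d(sin α − sin β))/8 = -0.311005; p = 2π − arccos c = 4.396138 rad; φ = atan2(cos α − cos β, d − sin α + sin β) = -0.622292 rad; t = (α − φ + p/2) mod 2π = 0.111561 rad, q = (α − β − t + p) mod 2π = 1.375114 rad → L = 3.48·(0.111561 + 4.396138 + 1.375114) = 3.48·5.882813 = 20.472189 m
LRL: c = (6 − d² + 2cos(α−β) − 2d(sin α − sin β))/8 = 0.311656; p = 2π − arccos c = 5.029325 rad; φ = atan2(cos β − cos α, d + sin α − sin β) = 0.934730 rad; t = (φ − α + p/2) mod 2π = 6.158192 rad, q = (β − α − t + p) mod 2π = 1.780596 rad → L = 3.48·(6.158192 + 5.029325 + 1.780596) = 3.48·12.968113 = 45.129033 m
Shortest: RLR with L = 20.472189 m ≈ 20.4722 m

20.4722 m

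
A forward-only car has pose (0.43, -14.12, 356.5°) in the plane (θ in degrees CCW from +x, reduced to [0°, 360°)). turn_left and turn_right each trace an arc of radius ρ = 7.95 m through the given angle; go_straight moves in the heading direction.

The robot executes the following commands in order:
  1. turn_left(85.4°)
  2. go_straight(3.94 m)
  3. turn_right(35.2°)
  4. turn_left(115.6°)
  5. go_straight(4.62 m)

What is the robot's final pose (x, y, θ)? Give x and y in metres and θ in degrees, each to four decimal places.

set_pose: (x, y, θ) = (0.4300, -14.1200, 356.5000°), ρ = 7.95
turn_left(85.4°): centre at ρ to the left, rotate +85.4° → (8.7860, -7.3050, 441.9000° ≡ 81.9000°)
go_straight(3.94): x += 3.94·cos θ, y += 3.94·sin θ → (9.3412, -3.4043, 81.9000°)
turn_right(35.2°): centre at ρ to the right, rotate −35.2° → (11.4261, 0.9278, 46.7000°)
turn_left(115.6°): centre at ρ to the left, rotate +115.6° → (8.0573, 13.9537, 162.3000°)
go_straight(4.62): x += 4.62·cos θ, y += 4.62·sin θ → (3.6560, 15.3583, 162.3000°)

(3.6560, 15.3583, 162.3000°)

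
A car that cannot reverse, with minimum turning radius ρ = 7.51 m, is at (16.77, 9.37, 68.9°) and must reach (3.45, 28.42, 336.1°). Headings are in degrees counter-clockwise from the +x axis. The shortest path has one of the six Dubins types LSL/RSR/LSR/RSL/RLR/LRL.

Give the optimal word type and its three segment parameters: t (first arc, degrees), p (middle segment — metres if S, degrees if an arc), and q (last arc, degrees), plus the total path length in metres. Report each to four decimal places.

Let ψ = atan2(Δy, Δx) = atan2(19.05, -13.32) = 124.9617° be the start→goal bearing.
Normalize: d = |goal − start| / ρ = 23.244890/7.51 = 3.095192, α = (θ_start − ψ) mod 360° = 303.9383° = 5.304724 rad, β = (θ_goal − ψ) mod 360° = 211.1383° = 3.685058 rad.
Common terms: sin α = -0.829640, cos α = 0.558299, sin β = -0.517105, cos β = -0.855922, cos(α−β) = -0.048850, d² = 9.580212. Work in radians in the unit-radius frame; every candidate has L = ρ·(t + p + q).
LSL: p² = 2 + d² − 2cos(α−β) + 2d(sin α − sin β) = 9.743203; p = √p² = 3.121410; φ = atan2(cos β − cos α, d + sin α − sin β) = -0.470207 rad; t = (φ − α) mod 2π = 0.508254 rad, q = (β − φ) mod 2π = 4.155265 rad → L = 7.51·(0.508254 + 3.121410 + 4.155265) = 7.51·7.784930 = 58.464826 m
RSR: p² = 2 + d² − 2cos(α−β) + 2d(sin β − sin α) = 13.612619; p = √p² = 3.689528; φ = atan2(cos α − cos β, d − sin α + sin β) = 0.393374 rad; t = (α − φ) mod 2π = 4.911350 rad, q = (φ − β) mod 2π = 2.991501 rad → L = 7.51·(4.911350 + 3.689528 + 2.991501) = 7.51·11.592379 = 87.058768 m
LSR: p² = d² − 2 + 2cos(α−β) + 2d(sin α + sin β) = -0.854354 < 0 → infeasible
RSL: p² = d² − 2 + 2cos(α−β) − 2d(sin α + sin β) = 15.819378; p = √p² = 3.977358; φ = atan2(cos α + cos β, d − sin α − sin β) − atan2(2, p) = -0.532825 rad; t = (α − φ) mod 2π = 5.837548 rad, q = (β − φ) mod 2π = 4.217883 rad → L = 7.51·(5.837548 + 3.977358 + 4.217883) = 7.51·14.032790 = 105.386250 m
RLR: c = (6 − d² + 2cos(α−β) + 2d(sin α − sin β))/8 = -0.701577; p = 2π − arccos c = 3.934780 rad; φ = atan2(cos α − cos β, d − sin α + sin β) = 0.393374 rad; t = (α − φ + p/2) mod 2π = 0.595554 rad, q = (α − β − t + p) mod 2π = 4.958891 rad → L = 7.51·(0.595554 + 3.934780 + 4.958891) = 7.51·9.489226 = 71.264088 m
LRL: c = (6 − d² + 2cos(α−β) − 2d(sin α − sin β))/8 = -0.217900; p = 2π − arccos c = 4.492726 rad; φ = atan2(cos β − cos α, d + sin α − sin β) = -0.470207 rad; t = (φ − α + p/2) mod 2π = 2.754617 rad, q = (β − α − t + p) mod 2π = 0.118443 rad → L = 7.51·(2.754617 + 4.492726 + 0.118443) = 7.51·7.365787 = 55.317061 m
Shortest: LRL with L = 55.317061 m ≈ 55.3171 m
Convert LRL to answer units (arcs ×180/π): t = 2.754617·180/π = 157.8280°, p = 4.492726·180/π = 257.4143°, q = 0.118443·180/π = 6.7863°, L = 55.3171 m.

LRL: t = 157.8280°, p = 257.4143°, q = 6.7863°, L = 55.3171 m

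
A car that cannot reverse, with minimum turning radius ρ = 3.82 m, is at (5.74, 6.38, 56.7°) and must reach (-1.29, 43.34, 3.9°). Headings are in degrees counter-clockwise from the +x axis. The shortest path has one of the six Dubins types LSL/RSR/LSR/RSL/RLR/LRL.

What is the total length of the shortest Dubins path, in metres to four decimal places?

Let ψ = atan2(Δy, Δx) = atan2(36.96, -7.03) = 100.7693° be the start→goal bearing.
Normalize: d = |goal − start| / ρ = 37.622633/3.82 = 9.848857, α = (θ_start − ψ) mod 360° = 315.9307° = 5.514030 rad, β = (θ_goal − ψ) mod 360° = 263.1307° = 4.592496 rad.
Common terms: sin α = -0.695528, cos α = 0.718499, sin β = -0.992821, cos β = -0.119606, cos(α−β) = 0.604599, d² = 96.999979. Work in radians in the unit-radius frame; every candidate has L = ρ·(t + p + q).
LSL: p² = 2 + d² − 2cos(α−β) + 2d(sin α − sin β) = 103.646776; p = √p² = 10.180706; φ = atan2(cos β − cos α, d + sin α − sin β) = -0.082416 rad; t = (φ − α) mod 2π = 0.686739 rad, q = (β − φ) mod 2π = 4.674912 rad → L = 3.82·(0.686739 + 10.180706 + 4.674912) = 3.82·15.542358 = 59.371806 m
RSR: p² = 2 + d² − 2cos(α−β) + 2d(sin β − sin α) = 91.934787; p = √p² = 9.588263; φ = atan2(cos α − cos β, d − sin α + sin β) = 0.087521 rad; t = (α − φ) mod 2π = 5.426509 rad, q = (φ − β) mod 2π = 1.778210 rad → L = 3.82·(5.426509 + 9.588263 + 1.778210) = 3.82·16.792982 = 64.149192 m
LSR: p² = d² − 2 + 2cos(α−β) + 2d(sin α + sin β) = 62.952545; p = √p² = 7.934264; φ = atan2(−cos α − cos β, d + sin α + sin β) − atan2(−2, p) = 0.173669 rad; t = (φ − α) mod 2π = 0.942824 rad, q = (φ − β) mod 2π = 1.864358 rad → L = 3.82·(0.942824 + 7.934264 + 1.864358) = 3.82·10.741446 = 41.032326 m
RSL: p² = d² − 2 + 2cos(α−β) − 2d(sin α + sin β) = 129.465810; p = √p² = 11.378304; φ = atan2(cos α + cos β, d − sin α − sin β) − atan2(2, p) = -0.122133 rad; t = (α − φ) mod 2π = 5.636163 rad, q = (β − φ) mod 2π = 4.714629 rad → L = 3.82·(5.636163 + 11.378304 + 4.714629) = 3.82·21.729096 = 83.005147 m
RLR: c = (6 − d² + 2cos(α−β) + 2d(sin α − sin β))/8 = -10.491848, |c| > 1 → infeasible
LRL: c = (6 − d² + 2cos(α−β) − 2d(sin α − sin β))/8 = -11.955847, |c| > 1 → infeasible
Shortest: LSR with L = 41.032326 m ≈ 41.0323 m

41.0323 m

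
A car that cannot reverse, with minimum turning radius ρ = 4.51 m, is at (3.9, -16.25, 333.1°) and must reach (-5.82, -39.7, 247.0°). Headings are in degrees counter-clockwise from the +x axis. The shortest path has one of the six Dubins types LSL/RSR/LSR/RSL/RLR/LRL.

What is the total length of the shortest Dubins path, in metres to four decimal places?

Let ψ = atan2(Δy, Δx) = atan2(-23.45, -9.72) = -112.5140° be the start→goal bearing.
Normalize: d = |goal − start| / ρ = 25.384659/4.51 = 5.628527, α = (θ_start − ψ) mod 360° = 85.6140° = 1.494245 rad, β = (θ_goal − ψ) mod 360° = 359.5140° = 6.274702 rad.
Common terms: sin α = 0.997071, cos α = 0.076476, sin β = -0.008483, cos β = 0.999964, cos(α−β) = 0.068015, d² = 31.680321. Work in radians in the unit-radius frame; every candidate has L = ρ·(t + p + q).
LSL: p² = 2 + d² − 2cos(α−β) + 2d(sin α − sin β) = 44.863872; p = √p² = 6.698050; φ = atan2(cos β − cos α, d + sin α − sin β) = 0.138315 rad; t = (φ − α) mod 2π = 4.927255 rad, q = (β − φ) mod 2π = 6.136387 rad → L = 4.51·(4.927255 + 6.698050 + 6.136387) = 4.51·17.761692 = 80.105231 m
RSR: p² = 2 + d² − 2cos(α−β) + 2d(sin β − sin α) = 22.224710; p = √p² = 4.714309; φ = atan2(cos α − cos β, d − sin α + sin β) = -0.197165 rad; t = (α − φ) mod 2π = 1.691411 rad, q = (φ − β) mod 2π = 6.094503 rad → L = 4.51·(1.691411 + 4.714309 + 6.094503) = 4.51·12.500223 = 56.376005 m
LSR: p² = d² − 2 + 2cos(α−β) + 2d(sin α + sin β) = 40.944946; p = √p² = 6.398824; φ = atan2(−cos α − cos β, d + sin α + sin β) − atan2(−2, p) = 0.141675 rad; t = (φ − α) mod 2π = 4.930615 rad, q = (φ − β) mod 2π = 0.150158 rad → L = 4.51·(4.930615 + 6.398824 + 0.150158) = 4.51·11.479596 = 51.772979 m
RSL: p² = d² − 2 + 2cos(α−β) − 2d(sin α + sin β) = 18.687758; p = √p² = 4.322934; φ = atan2(cos α + cos β, d − sin α − sin β) − atan2(2, p) = -0.205361 rad; t = (α − φ) mod 2π = 1.699606 rad, q = (β − φ) mod 2π = 0.196878 rad → L = 4.51·(1.699606 + 4.322934 + 0.196878) = 4.51·6.219418 = 28.049575 m
RLR: c = (6 − d² + 2cos(α−β) + 2d(sin α − sin β))/8 = -1.778089, |c| > 1 → infeasible
LRL: c = (6 − d² + 2cos(α−β) − 2d(sin α − sin β))/8 = -4.607984, |c| > 1 → infeasible
Shortest: RSL with L = 28.049575 m ≈ 28.0496 m

28.0496 m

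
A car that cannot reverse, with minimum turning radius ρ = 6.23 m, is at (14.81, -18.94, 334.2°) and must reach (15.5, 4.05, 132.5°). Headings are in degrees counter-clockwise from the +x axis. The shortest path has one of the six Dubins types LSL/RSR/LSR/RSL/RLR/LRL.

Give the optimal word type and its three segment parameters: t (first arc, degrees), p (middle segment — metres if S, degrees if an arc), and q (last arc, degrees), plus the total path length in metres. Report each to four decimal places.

LSL: t = 142.4648°, p = 14.7397 m, q = 15.8352°, L = 31.9523 m

Let ψ = atan2(Δy, Δx) = atan2(22.99, 0.69) = 88.2809° be the start→goal bearing.
Normalize: d = |goal − start| / ρ = 23.000352/6.23 = 3.691870, α = (θ_start − ψ) mod 360° = 245.9191° = 4.292098 rad, β = (θ_goal − ψ) mod 360° = 44.2191° = 0.771769 rad.
Common terms: sin α = -0.912970, cos α = -0.408026, sin β = 0.697404, cos β = 0.716678, cos(α−β) = -0.929133, d² = 13.629907. Work in radians in the unit-radius frame; every candidate has L = ρ·(t + p + q).
LSL: p² = 2 + d² − 2cos(α−β) + 2d(sin α − sin β) = 5.597585; p = √p² = 2.365922; φ = atan2(cos β − cos α, d + sin α − sin β) = 0.495392 rad; t = (φ − α) mod 2π = 2.486479 rad, q = (β − φ) mod 2π = 0.276377 rad → L = 6.23·(2.486479 + 2.365922 + 0.276377) = 6.23·5.128778 = 31.952285 m
RSR: p² = 2 + d² − 2cos(α−β) + 2d(sin β − sin α) = 29.378759; p = √p² = 5.420218; φ = atan2(cos α − cos β, d − sin α + sin β) = -0.209020 rad; t = (α − φ) mod 2π = 4.501118 rad, q = (φ − β) mod 2π = 5.302396 rad → L = 6.23·(4.501118 + 5.420218 + 5.302396) = 6.23·15.223732 = 94.843850 m
LSR: p² = d² − 2 + 2cos(α−β) + 2d(sin α + sin β) = 8.179957; p = √p² = 2.860062; φ = atan2(−cos α − cos β, d + sin α + sin β) − atan2(−2, p) = 0.521691 rad; t = (φ − α) mod 2π = 2.512778 rad, q = (φ − β) mod 2π = 6.033107 rad → L = 6.23·(2.512778 + 2.860062 + 6.033107) = 6.23·11.405948 = 71.059056 m
RSL: p² = d² − 2 + 2cos(α−β) − 2d(sin α + sin β) = 11.363326; p = √p² = 3.370953; φ = atan2(cos α + cos β, d − sin α − sin β) − atan2(2, p) = -0.456654 rad; t = (α − φ) mod 2π = 4.748752 rad, q = (β − φ) mod 2π = 1.228423 rad → L = 6.23·(4.748752 + 3.370953 + 1.228423) = 6.23·9.348129 = 58.238841 m
RLR: c = (6 − d² + 2cos(α−β) + 2d(sin α − sin β))/8 = -2.672345, |c| > 1 → infeasible
LRL: c = (6 − d² + 2cos(α−β) − 2d(sin α − sin β))/8 = 0.300302; p = 2π − arccos c = 5.017398 rad; φ = atan2(cos β − cos α, d + sin α − sin β) = 0.495392 rad; t = (φ − α + p/2) mod 2π = 4.995179 rad, q = (β − α − t + p) mod 2π = 2.785076 rad → L = 6.23·(4.995179 + 5.017398 + 2.785076) = 6.23·12.797652 = 79.729375 m
Shortest: LSL with L = 31.952285 m ≈ 31.9523 m
Convert LSL to answer units (arcs ×180/π): t = 2.486479·180/π = 142.4648°, p = ρ·p = 6.23·2.365922 = 14.7397 m, q = 0.276377·180/π = 15.8352°, L = 31.9523 m.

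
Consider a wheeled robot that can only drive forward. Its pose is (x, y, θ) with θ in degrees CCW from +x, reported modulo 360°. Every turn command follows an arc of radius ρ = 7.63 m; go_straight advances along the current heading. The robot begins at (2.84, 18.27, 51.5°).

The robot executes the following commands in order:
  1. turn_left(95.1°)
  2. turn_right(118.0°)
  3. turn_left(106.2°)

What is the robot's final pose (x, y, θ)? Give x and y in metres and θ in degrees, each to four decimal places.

(3.3782, 54.5339, 134.8000°)

set_pose: (x, y, θ) = (2.8400, 18.2700, 51.5000°), ρ = 7.63
turn_left(95.1°): centre at ρ to the left, rotate +95.1° → (1.0689, 29.3897, 146.6000°)
turn_right(118.0°): centre at ρ to the right, rotate −118.0° → (1.6166, 42.4586, 28.6000°)
turn_left(106.2°): centre at ρ to the left, rotate +106.2° → (3.3782, 54.5339, 134.8000°)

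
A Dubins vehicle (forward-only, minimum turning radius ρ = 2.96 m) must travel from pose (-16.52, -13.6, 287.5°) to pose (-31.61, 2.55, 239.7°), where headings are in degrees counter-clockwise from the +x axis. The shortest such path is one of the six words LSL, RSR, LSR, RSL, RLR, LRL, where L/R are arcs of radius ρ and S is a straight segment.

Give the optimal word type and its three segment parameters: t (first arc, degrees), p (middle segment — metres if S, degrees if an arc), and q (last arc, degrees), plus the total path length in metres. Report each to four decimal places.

Let ψ = atan2(Δy, Δx) = atan2(16.15, -15.09) = 133.0567° be the start→goal bearing.
Normalize: d = |goal − start| / ρ = 22.102728/2.96 = 7.467138, α = (θ_start − ψ) mod 360° = 154.4433° = 2.695545 rad, β = (θ_goal − ψ) mod 360° = 106.6433° = 1.861278 rad.
Common terms: sin α = 0.431403, cos α = -0.902159, sin β = 0.958106, cos β = -0.286413, cos(α−β) = 0.671721, d² = 55.758149. Work in radians in the unit-radius frame; every candidate has L = ρ·(t + p + q).
LSL: p² = 2 + d² − 2cos(α−β) + 2d(sin α − sin β) = 48.548782; p = √p² = 6.967696; φ = atan2(cos β − cos α, d + sin α − sin β) = 0.088487 rad; t = (φ − α) mod 2π = 3.676127 rad, q = (β − φ) mod 2π = 1.772791 rad → L = 2.96·(3.676127 + 6.967696 + 1.772791) = 2.96·12.416614 = 36.753176 m
RSR: p² = 2 + d² − 2cos(α−β) + 2d(sin β − sin α) = 64.280634; p = √p² = 8.017520; φ = atan2(cos α − cos β, d − sin α + sin β) = -0.076876 rad; t = (α − φ) mod 2π = 2.772421 rad, q = (φ − β) mod 2π = 4.345032 rad → L = 2.96·(2.772421 + 8.017520 + 4.345032) = 2.96·15.134973 = 44.799520 m
LSR: p² = d² − 2 + 2cos(α−β) + 2d(sin α + sin β) = 75.852908; p = √p² = 8.709357; φ = atan2(−cos α − cos β, d + sin α + sin β) − atan2(−2, p) = 0.359129 rad; t = (φ − α) mod 2π = 3.946769 rad, q = (φ − β) mod 2π = 4.781036 rad → L = 2.96·(3.946769 + 8.709357 + 4.781036) = 2.96·17.437163 = 51.614003 m
RSL: p² = d² − 2 + 2cos(α−β) − 2d(sin α + sin β) = 34.350273; p = √p² = 5.860911; φ = atan2(cos α + cos β, d − sin α − sin β) − atan2(2, p) = -0.521981 rad; t = (α − φ) mod 2π = 3.217526 rad, q = (β − φ) mod 2π = 2.383258 rad → L = 2.96·(3.217526 + 5.860911 + 2.383258) = 2.96·11.461695 = 33.926616 m
RLR: c = (6 − d² + 2cos(α−β) + 2d(sin α − sin β))/8 = -7.035079, |c| > 1 → infeasible
LRL: c = (6 − d² + 2cos(α−β) − 2d(sin α − sin β))/8 = -5.068598, |c| > 1 → infeasible
Shortest: RSL with L = 33.926616 m ≈ 33.9266 m
Convert RSL to answer units (arcs ×180/π): t = 3.217526·180/π = 184.3506°, p = ρ·p = 2.96·5.860911 = 17.3483 m, q = 2.383258·180/π = 136.5506°, L = 33.9266 m.

RSL: t = 184.3506°, p = 17.3483 m, q = 136.5506°, L = 33.9266 m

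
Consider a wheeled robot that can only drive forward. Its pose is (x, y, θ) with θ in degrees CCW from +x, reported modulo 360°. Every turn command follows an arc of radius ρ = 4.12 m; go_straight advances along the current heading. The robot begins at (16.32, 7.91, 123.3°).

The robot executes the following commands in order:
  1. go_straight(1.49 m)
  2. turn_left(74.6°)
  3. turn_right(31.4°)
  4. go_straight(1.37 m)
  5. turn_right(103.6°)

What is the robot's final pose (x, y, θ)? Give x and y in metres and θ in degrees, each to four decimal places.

set_pose: (x, y, θ) = (16.3200, 7.9100, 123.3000°), ρ = 4.12
go_straight(1.49): x += 1.49·cos θ, y += 1.49·sin θ → (15.5020, 9.1554, 123.3000°)
turn_left(74.6°): centre at ρ to the left, rotate +74.6° → (10.7921, 10.8139, 197.9000°)
turn_right(31.4°): centre at ρ to the right, rotate −31.4° → (8.5640, 10.7284, 166.5000°)
go_straight(1.37): x += 1.37·cos θ, y += 1.37·sin θ → (7.2319, 11.0482, 166.5000°)
turn_right(103.6°): centre at ρ to the right, rotate −103.6° → (4.5260, 16.9312, 62.9000°)

(4.5260, 16.9312, 62.9000°)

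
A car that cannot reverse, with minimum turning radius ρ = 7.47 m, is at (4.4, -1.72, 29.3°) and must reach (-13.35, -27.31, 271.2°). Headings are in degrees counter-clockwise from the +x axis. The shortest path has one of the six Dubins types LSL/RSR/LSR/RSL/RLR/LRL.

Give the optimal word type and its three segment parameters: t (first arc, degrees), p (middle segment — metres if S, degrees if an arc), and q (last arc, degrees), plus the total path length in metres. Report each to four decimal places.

RSL: t = 195.1562°, p = 18.1379 m, q = 77.0562°, L = 53.6278 m

Let ψ = atan2(Δy, Δx) = atan2(-25.59, -17.75) = -124.7463° be the start→goal bearing.
Normalize: d = |goal − start| / ρ = 31.143388/7.47 = 4.169128, α = (θ_start − ψ) mod 360° = 154.0463° = 2.688616 rad, β = (θ_goal − ψ) mod 360° = 35.9463° = 0.627382 rad.
Common terms: sin α = 0.437644, cos α = -0.899148, sin β = 0.587027, cos β = 0.809567, cos(α−β) = -0.471012, d² = 17.381630. Work in radians in the unit-radius frame; every candidate has L = ρ·(t + p + q).
LSL: p² = 2 + d² − 2cos(α−β) + 2d(sin α − sin β) = 19.078056; p = √p² = 4.367843; φ = atan2(cos β − cos α, d + sin α − sin β) = 0.401939 rad; t = (φ − α) mod 2π = 3.996508 rad, q = (β − φ) mod 2π = 0.225443 rad → L = 7.47·(3.996508 + 4.367843 + 0.225443) = 7.47·8.589795 = 64.165767 m
RSR: p² = 2 + d² − 2cos(α−β) + 2d(sin β − sin α) = 21.569252; p = √p² = 4.644271; φ = atan2(cos α − cos β, d − sin α + sin β) = -0.376770 rad; t = (α − φ) mod 2π = 3.065386 rad, q = (φ − β) mod 2π = 5.279033 rad → L = 7.47·(3.065386 + 4.644271 + 5.279033) = 7.47·12.988690 = 97.025515 m
LSR: p² = d² − 2 + 2cos(α−β) + 2d(sin α + sin β) = 22.983579; p = √p² = 4.794119; φ = atan2(−cos α − cos β, d + sin α + sin β) − atan2(−2, p) = 0.412473 rad; t = (φ − α) mod 2π = 4.007042 rad, q = (φ − β) mod 2π = 6.068276 rad → L = 7.47·(4.007042 + 4.794119 + 6.068276) = 7.47·14.869437 = 111.074693 m
RSL: p² = d² − 2 + 2cos(α−β) − 2d(sin α + sin β) = 5.895634; p = √p² = 2.428093; φ = atan2(cos α + cos β, d − sin α − sin β) − atan2(2, p) = -0.717502 rad; t = (α − φ) mod 2π = 3.406118 rad, q = (β − φ) mod 2π = 1.344884 rad → L = 7.47·(3.406118 + 2.428093 + 1.344884) = 7.47·7.179095 = 53.627839 m
RLR: c = (6 − d² + 2cos(α−β) + 2d(sin α − sin β))/8 = -1.696157, |c| > 1 → infeasible
LRL: c = (6 − d² + 2cos(α−β) − 2d(sin α − sin β))/8 = -1.384757, |c| > 1 → infeasible
Shortest: RSL with L = 53.627839 m ≈ 53.6278 m
Convert RSL to answer units (arcs ×180/π): t = 3.406118·180/π = 195.1562°, p = ρ·p = 7.47·2.428093 = 18.1379 m, q = 1.344884·180/π = 77.0562°, L = 53.6278 m.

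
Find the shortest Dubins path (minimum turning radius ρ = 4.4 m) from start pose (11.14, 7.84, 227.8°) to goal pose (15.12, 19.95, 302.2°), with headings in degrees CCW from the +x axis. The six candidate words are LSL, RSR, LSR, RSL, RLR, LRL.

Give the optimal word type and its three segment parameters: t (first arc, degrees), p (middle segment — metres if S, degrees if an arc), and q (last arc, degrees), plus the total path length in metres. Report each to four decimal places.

Let ψ = atan2(Δy, Δx) = atan2(12.11, 3.98) = 71.8067° be the start→goal bearing.
Normalize: d = |goal − start| / ρ = 12.747255/4.4 = 2.897103, α = (θ_start − ψ) mod 360° = 155.9933° = 2.722597 rad, β = (θ_goal − ψ) mod 360° = 230.3933° = 4.021122 rad.
Common terms: sin α = 0.406843, cos α = -0.913498, sin β = -0.770439, cos β = -0.637514, cos(α−β) = 0.268920, d² = 8.393208. Work in radians in the unit-radius frame; every candidate has L = ρ·(t + p + q).
LSL: p² = 2 + d² − 2cos(α−β) + 2d(sin α − sin β) = 16.676784; p = √p² = 4.083722; φ = atan2(cos β − cos α, d + sin α − sin β) = 0.067633 rad; t = (φ − α) mod 2π = 3.628221 rad, q = (β − φ) mod 2π = 3.953489 rad → L = 4.4·(3.628221 + 4.083722 + 3.953489) = 4.4·11.665432 = 51.327901 m
RSR: p² = 2 + d² − 2cos(α−β) + 2d(sin β − sin α) = 3.033952; p = √p² = 1.741824; φ = atan2(cos α − cos β, d − sin α + sin β) = -0.159116 rad; t = (α − φ) mod 2π = 2.881713 rad, q = (φ − β) mod 2π = 2.102947 rad → L = 4.4·(2.881713 + 1.741824 + 2.102947) = 4.4·6.726485 = 29.596533 m
LSR: p² = d² − 2 + 2cos(α−β) + 2d(sin α + sin β) = 4.824299; p = √p² = 2.196429; φ = atan2(−cos α − cos β, d + sin α + sin β) − atan2(−2, p) = 1.287965 rad; t = (φ − α) mod 2π = 4.848553 rad, q = (φ − β) mod 2π = 3.550029 rad → L = 4.4·(4.848553 + 2.196429 + 3.550029) = 4.4·10.595011 = 46.618047 m
RSL: p² = d² − 2 + 2cos(α−β) − 2d(sin α + sin β) = 9.037796; p = √p² = 3.006293; φ = atan2(cos α + cos β, d − sin α − sin β) − atan2(2, p) = -1.031030 rad; t = (α − φ) mod 2π = 3.753627 rad, q = (β − φ) mod 2π = 5.052151 rad → L = 4.4·(3.753627 + 3.006293 + 5.052151) = 4.4·11.812071 = 51.973111 m
RLR: c = (6 − d² + 2cos(α−β) + 2d(sin α − sin β))/8 = 0.620756; p = 2π − arccos c = 5.382096 rad; φ = atan2(cos α − cos β, d − sin α + sin β) = -0.159116 rad; t = (α − φ + p/2) mod 2π = 5.572761 rad, q = (α − β − t + p) mod 2π = 4.793995 rad → L = 4.4·(5.572761 + 5.382096 + 4.793995) = 4.4·15.748851 = 69.294946 m
LRL: c = (6 − d² + 2cos(α−β) − 2d(sin α − sin β))/8 = -1.084598, |c| > 1 → infeasible
Shortest: RSR with L = 29.596533 m ≈ 29.5965 m
Convert RSR to answer units (arcs ×180/π): t = 2.881713·180/π = 165.1100°, p = ρ·p = 4.4·1.741824 = 7.6640 m, q = 2.102947·180/π = 120.4900°, L = 29.5965 m.

RSR: t = 165.1100°, p = 7.6640 m, q = 120.4900°, L = 29.5965 m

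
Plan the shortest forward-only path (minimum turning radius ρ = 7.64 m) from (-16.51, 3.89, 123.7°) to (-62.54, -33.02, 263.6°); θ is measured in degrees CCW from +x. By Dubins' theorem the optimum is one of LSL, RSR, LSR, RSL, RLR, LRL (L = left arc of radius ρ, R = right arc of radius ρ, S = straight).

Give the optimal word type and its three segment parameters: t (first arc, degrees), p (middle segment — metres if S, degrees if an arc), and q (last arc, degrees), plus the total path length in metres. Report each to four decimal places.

LSL: t = 102.5584°, p = 46.4003 m, q = 37.3416°, L = 65.0550 m

Let ψ = atan2(Δy, Δx) = atan2(-36.91, -46.03) = -141.2750° be the start→goal bearing.
Normalize: d = |goal − start| / ρ = 59.000924/7.64 = 7.722634, α = (θ_start − ψ) mod 360° = 264.9750° = 4.624686 rad, β = (θ_goal − ψ) mod 360° = 44.8750° = 0.783216 rad.
Common terms: sin α = -0.996157, cos α = -0.087591, sin β = 0.705562, cos β = 0.708648, cos(α−β) = -0.764921, d² = 59.639076. Work in radians in the unit-radius frame; every candidate has L = ρ·(t + p + q).
LSL: p² = 2 + d² − 2cos(α−β) + 2d(sin α − sin β) = 36.885417; p = √p² = 6.073337; φ = atan2(cos β − cos α, d + sin α − sin β) = 0.131483 rad; t = (φ − α) mod 2π = 1.789982 rad, q = (β − φ) mod 2π = 0.651734 rad → L = 7.64·(1.789982 + 6.073337 + 0.651734) = 7.64·8.515052 = 65.054999 m
RSR: p² = 2 + d² − 2cos(α−β) + 2d(sin β − sin α) = 89.452420; p = √p² = 9.457929; φ = atan2(cos α − cos β, d − sin α + sin β) = -0.084287 rad; t = (α − φ) mod 2π = 4.708973 rad, q = (φ − β) mod 2π = 5.415682 rad → L = 7.64·(4.708973 + 9.457929 + 5.415682) = 7.64·19.582584 = 149.610941 m
LSR: p² = d² − 2 + 2cos(α−β) + 2d(sin α + sin β) = 51.620925; p = √p² = 7.184770; φ = atan2(−cos α − cos β, d + sin α + sin β) − atan2(−2, p) = 0.188122 rad; t = (φ − α) mod 2π = 1.846622 rad, q = (φ − β) mod 2π = 5.688091 rad → L = 7.64·(1.846622 + 7.184770 + 5.688091) = 7.64·14.719484 = 112.456854 m
RSL: p² = d² − 2 + 2cos(α−β) − 2d(sin α + sin β) = 60.597541; p = √p² = 7.784442; φ = atan2(cos α + cos β, d − sin α − sin β) − atan2(2, p) = -0.174134 rad; t = (α − φ) mod 2π = 4.798820 rad, q = (β − φ) mod 2π = 0.957350 rad → L = 7.64·(4.798820 + 7.784442 + 0.957350) = 7.64·13.540612 = 103.450278 m
RLR: c = (6 − d² + 2cos(α−β) + 2d(sin α − sin β))/8 = -10.181552, |c| > 1 → infeasible
LRL: c = (6 − d² + 2cos(α−β) − 2d(sin α − sin β))/8 = -3.610677, |c| > 1 → infeasible
Shortest: LSL with L = 65.054999 m ≈ 65.0550 m
Convert LSL to answer units (arcs ×180/π): t = 1.789982·180/π = 102.5584°, p = ρ·p = 7.64·6.073337 = 46.4003 m, q = 0.651734·180/π = 37.3416°, L = 65.0550 m.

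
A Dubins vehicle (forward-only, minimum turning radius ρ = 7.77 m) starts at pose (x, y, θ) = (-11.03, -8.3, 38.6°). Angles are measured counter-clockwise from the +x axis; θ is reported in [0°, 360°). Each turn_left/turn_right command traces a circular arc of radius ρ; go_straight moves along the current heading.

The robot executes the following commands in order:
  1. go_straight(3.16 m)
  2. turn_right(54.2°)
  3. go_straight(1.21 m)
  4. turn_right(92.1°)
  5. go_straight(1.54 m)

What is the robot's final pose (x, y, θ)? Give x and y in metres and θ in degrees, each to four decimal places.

(4.3865, -16.5558, 252.3000°)

set_pose: (x, y, θ) = (-11.0300, -8.3000, 38.6000°), ρ = 7.77
go_straight(3.16): x += 3.16·cos θ, y += 3.16·sin θ → (-8.5604, -6.3285, 38.6000°)
turn_right(54.2°): centre at ρ to the right, rotate −54.2° → (-1.6233, -4.9172, -15.6000° ≡ 344.4000°)
go_straight(1.21): x += 1.21·cos θ, y += 1.21·sin θ → (-0.4579, -5.2426, 344.4000°)
turn_right(92.1°): centre at ρ to the right, rotate −92.1° → (4.8548, -15.0887, 252.3000°)
go_straight(1.54): x += 1.54·cos θ, y += 1.54·sin θ → (4.3865, -16.5558, 252.3000°)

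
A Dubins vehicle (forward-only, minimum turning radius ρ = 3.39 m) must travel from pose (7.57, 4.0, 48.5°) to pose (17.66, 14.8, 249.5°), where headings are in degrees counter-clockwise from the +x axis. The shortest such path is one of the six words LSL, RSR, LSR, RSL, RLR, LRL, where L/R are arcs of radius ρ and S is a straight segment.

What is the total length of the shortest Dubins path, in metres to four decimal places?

Let ψ = atan2(Δy, Δx) = atan2(10.80, 10.09) = 46.9466° be the start→goal bearing.
Normalize: d = |goal − start| / ρ = 14.779990/3.39 = 4.359879, α = (θ_start − ψ) mod 360° = 1.5534° = 0.027112 rad, β = (θ_goal − ψ) mod 360° = 202.5534° = 3.535224 rad.
Common terms: sin α = 0.027109, cos α = 0.999632, sin β = -0.383544, cos β = -0.923522, cos(α−β) = -0.933580, d² = 19.008545. Work in radians in the unit-radius frame; every candidate has L = ρ·(t + p + q).
LSL: p² = 2 + d² − 2cos(α−β) + 2d(sin α − sin β) = 26.456502; p = √p² = 5.143588; φ = atan2(cos β − cos α, d + sin α − sin β) = -0.383204 rad; t = (φ − α) mod 2π = 5.872870 rad, q = (β − φ) mod 2π = 3.918427 rad → L = 3.39·(5.872870 + 5.143588 + 3.918427) = 3.39·14.934886 = 50.629262 m
RSR: p² = 2 + d² − 2cos(α−β) + 2d(sin β − sin α) = 19.294910; p = √p² = 4.392597; φ = atan2(cos α − cos β, d − sin α + sin β) = 0.453169 rad; t = (α − φ) mod 2π = 5.857128 rad, q = (φ − β) mod 2π = 3.201131 rad → L = 3.39·(5.857128 + 4.392597 + 3.201131) = 3.39·13.450856 = 45.598402 m
LSR: p² = d² − 2 + 2cos(α−β) + 2d(sin α + sin β) = 12.033351; p = √p² = 3.468912; φ = atan2(−cos α − cos β, d + sin α + sin β) − atan2(−2, p) = 0.503989 rad; t = (φ − α) mod 2π = 0.476877 rad, q = (φ − β) mod 2π = 3.251951 rad → L = 3.39·(0.476877 + 3.468912 + 3.251951) = 3.39·7.197740 = 24.400339 m
RSL: p² = d² − 2 + 2cos(α−β) − 2d(sin α + sin β) = 18.249417; p = √p² = 4.271934; φ = atan2(cos α + cos β, d − sin α − sin β) − atan2(2, p) = -0.421726 rad; t = (α − φ) mod 2π = 0.448838 rad, q = (β − φ) mod 2π = 3.956950 rad → L = 3.39·(0.448838 + 4.271934 + 3.956950) = 3.39·8.677722 = 29.417479 m
RLR: c = (6 − d² + 2cos(α−β) + 2d(sin α − sin β))/8 = -1.411864, |c| > 1 → infeasible
LRL: c = (6 − d² + 2cos(α−β) − 2d(sin α − sin β))/8 = -2.307063, |c| > 1 → infeasible
Shortest: LSR with L = 24.400339 m ≈ 24.4003 m

24.4003 m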